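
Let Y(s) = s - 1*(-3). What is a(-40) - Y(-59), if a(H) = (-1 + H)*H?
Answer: 1696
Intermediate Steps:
Y(s) = 3 + s (Y(s) = s + 3 = 3 + s)
a(H) = H*(-1 + H)
a(-40) - Y(-59) = -40*(-1 - 40) - (3 - 59) = -40*(-41) - 1*(-56) = 1640 + 56 = 1696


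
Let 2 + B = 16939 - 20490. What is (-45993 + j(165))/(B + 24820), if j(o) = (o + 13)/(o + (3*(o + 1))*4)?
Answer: -99206723/45872919 ≈ -2.1626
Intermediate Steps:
B = -3553 (B = -2 + (16939 - 20490) = -2 - 3551 = -3553)
j(o) = (13 + o)/(12 + 13*o) (j(o) = (13 + o)/(o + (3*(1 + o))*4) = (13 + o)/(o + (3 + 3*o)*4) = (13 + o)/(o + (12 + 12*o)) = (13 + o)/(12 + 13*o))
(-45993 + j(165))/(B + 24820) = (-45993 + (13 + 165)/(12 + 13*165))/(-3553 + 24820) = (-45993 + 178/(12 + 2145))/21267 = (-45993 + 178/2157)*(1/21267) = -99206723/2157*1/21267 = -99206723/45872919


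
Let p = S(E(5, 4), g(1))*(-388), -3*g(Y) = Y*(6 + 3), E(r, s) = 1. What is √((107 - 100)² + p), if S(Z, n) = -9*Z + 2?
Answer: √2765 ≈ 52.583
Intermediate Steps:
g(Y) = -3*Y (g(Y) = -Y*(6 + 3)/3 = -Y*9/3 = -3*Y)
S(Z, n) = 2 - 9*Z
p = 2716 (p = (2 - 9*1)*(-388) = (2 - 9)*(-388) = -7*(-388) = 2716)
√((107 - 100)² + p) = √((107 - 100)² + 2716) = √(7² + 2716) = √(49 + 2716) = √2765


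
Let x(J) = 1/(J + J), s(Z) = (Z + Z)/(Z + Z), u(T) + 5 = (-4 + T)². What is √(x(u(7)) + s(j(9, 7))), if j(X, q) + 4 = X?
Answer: 3*√2/4 ≈ 1.0607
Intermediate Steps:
j(X, q) = -4 + X
u(T) = -5 + (-4 + T)²
s(Z) = 1 (s(Z) = (2*Z)/((2*Z)) = (2*Z)*(1/(2*Z)) = 1)
x(J) = 1/(2*J)
√(x(u(7)) + s(j(9, 7))) = √(1/(2*(-5 + (-4 + 7)²)) + 1) = √(1/(2*(-5 + 3²)) + 1) = √(1/(2*(-5 + 9)) + 1) = √((½)/4 + 1) = √((½)*(¼) + 1) = √(⅛ + 1) = √(9/8) = 3*√2/4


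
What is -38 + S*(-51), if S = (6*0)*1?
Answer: -38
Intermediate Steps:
S = 0 (S = 0*1 = 0)
-38 + S*(-51) = -38 + 0*(-51) = -38 + 0 = -38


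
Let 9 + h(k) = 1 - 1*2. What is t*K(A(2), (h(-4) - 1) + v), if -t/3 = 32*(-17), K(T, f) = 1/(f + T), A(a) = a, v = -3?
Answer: -136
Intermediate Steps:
h(k) = -10 (h(k) = -9 + (1 - 1*2) = -9 + (1 - 2) = -9 - 1 = -10)
K(T, f) = 1/(T + f)
t = 1632 (t = -96*(-17) = -3*(-544) = 1632)
t*K(A(2), (h(-4) - 1) + v) = 1632/(2 + ((-10 - 1) - 3)) = 1632/(2 + (-11 - 3)) = 1632/(2 - 14) = 1632/(-12) = 1632*(-1/12) = -136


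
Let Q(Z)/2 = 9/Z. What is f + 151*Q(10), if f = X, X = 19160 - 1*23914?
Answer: -22411/5 ≈ -4482.2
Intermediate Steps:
Q(Z) = 18/Z (Q(Z) = 2*(9/Z) = 18/Z)
X = -4754 (X = 19160 - 23914 = -4754)
f = -4754
f + 151*Q(10) = -4754 + 151*(18/10) = -4754 + 151*(18*(⅒)) = -4754 + 151*(9/5) = -4754 + 1359/5 = -22411/5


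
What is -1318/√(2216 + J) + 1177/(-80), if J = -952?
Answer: -1177/80 - 659*√79/158 ≈ -51.784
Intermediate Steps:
-1318/√(2216 + J) + 1177/(-80) = -1318/√(2216 - 952) + 1177/(-80) = -1318*√79/316 + 1177*(-1/80) = -1318*√79/316 - 1177/80 = -659*√79/158 - 1177/80 = -1177/80 - 659*√79/158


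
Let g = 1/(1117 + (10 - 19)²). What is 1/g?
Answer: 1198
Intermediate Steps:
g = 1/1198 (g = 1/(1117 + (-9)²) = 1/(1117 + 81) = 1/1198 ≈ 0.00083472)
1/g = 1/(1/1198) = 1198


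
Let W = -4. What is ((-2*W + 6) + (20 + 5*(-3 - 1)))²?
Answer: 196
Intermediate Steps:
((-2*W + 6) + (20 + 5*(-3 - 1)))² = ((-2*(-4) + 6) + (20 + 5*(-3 - 1)))² = ((8 + 6) + (20 + 5*(-4)))² = (14 + (20 - 20))² = (14 + 0)² = 14² = 196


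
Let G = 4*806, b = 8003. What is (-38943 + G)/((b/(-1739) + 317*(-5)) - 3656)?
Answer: 62115341/9122102 ≈ 6.8093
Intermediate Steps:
G = 3224
(-38943 + G)/((b/(-1739) + 317*(-5)) - 3656) = (-38943 + 3224)/((8003/(-1739) + 317*(-5)) - 3656) = -35719/((8003*(-1/1739) - 1585) - 3656) = -35719/((-8003/1739 - 1585) - 3656) = -35719/(-2764318/1739 - 3656) = -35719/(-9122102/1739) = -35719*(-1739/9122102) = 62115341/9122102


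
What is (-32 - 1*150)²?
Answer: 33124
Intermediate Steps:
(-32 - 1*150)² = (-32 - 150)² = (-182)² = 33124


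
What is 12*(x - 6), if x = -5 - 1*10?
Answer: -252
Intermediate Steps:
x = -15 (x = -5 - 10 = -15)
12*(x - 6) = 12*(-15 - 6) = 12*(-21) = -252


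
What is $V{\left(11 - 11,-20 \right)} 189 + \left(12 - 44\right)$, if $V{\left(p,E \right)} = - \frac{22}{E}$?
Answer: $\frac{1759}{10} \approx 175.9$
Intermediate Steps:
$V{\left(11 - 11,-20 \right)} 189 + \left(12 - 44\right) = - \frac{22}{-20} \cdot 189 + \left(12 - 44\right) = \left(-22\right) \left(- \frac{1}{20}\right) 189 + \left(12 - 44\right) = \frac{11}{10} \cdot 189 - 32 = \frac{2079}{10} - 32 = \frac{1759}{10}$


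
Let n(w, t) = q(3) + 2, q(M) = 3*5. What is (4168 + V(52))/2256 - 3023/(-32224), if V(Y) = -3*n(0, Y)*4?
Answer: 8409739/4543584 ≈ 1.8509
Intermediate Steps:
q(M) = 15
n(w, t) = 17 (n(w, t) = 15 + 2 = 17)
V(Y) = -204 (V(Y) = -3*17*4 = -51*4 = -204)
(4168 + V(52))/2256 - 3023/(-32224) = (4168 - 204)/2256 - 3023/(-32224) = 3964*(1/2256) - 3023*(-1/32224) = 991/564 + 3023/32224 = 8409739/4543584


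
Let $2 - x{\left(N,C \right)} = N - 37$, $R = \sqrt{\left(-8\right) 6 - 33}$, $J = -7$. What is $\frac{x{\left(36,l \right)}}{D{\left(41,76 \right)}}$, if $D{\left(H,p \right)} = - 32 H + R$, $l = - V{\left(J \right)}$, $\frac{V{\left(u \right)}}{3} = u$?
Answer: $- \frac{3936}{1721425} - \frac{27 i}{1721425} \approx -0.0022865 - 1.5685 \cdot 10^{-5} i$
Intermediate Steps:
$V{\left(u \right)} = 3 u$
$l = 21$ ($l = - 3 \left(-7\right) = \left(-1\right) \left(-21\right) = 21$)
$R = 9 i$ ($R = \sqrt{-48 - 33} = \sqrt{-81} = 9 i \approx 9.0 i$)
$D{\left(H,p \right)} = - 32 H + 9 i$
$x{\left(N,C \right)} = 39 - N$ ($x{\left(N,C \right)} = 2 - \left(N - 37\right) = 2 - \left(-37 + N\right) = 39 - N$)
$\frac{x{\left(36,l \right)}}{D{\left(41,76 \right)}} = \frac{39 - 36}{\left(-32\right) 41 + 9 i} = \frac{39 - 36}{-1312 + 9 i} = 3 \frac{-1312 - 9 i}{1721425} = \frac{3 \left(-1312 - 9 i\right)}{1721425}$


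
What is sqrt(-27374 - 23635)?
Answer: 7*I*sqrt(1041) ≈ 225.85*I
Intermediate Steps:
sqrt(-27374 - 23635) = sqrt(-51009) = 7*I*sqrt(1041)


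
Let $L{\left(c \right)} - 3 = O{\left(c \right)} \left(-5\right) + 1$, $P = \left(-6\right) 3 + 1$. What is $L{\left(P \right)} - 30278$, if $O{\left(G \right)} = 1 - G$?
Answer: $-30364$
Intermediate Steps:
$P = -17$ ($P = -18 + 1 = -17$)
$L{\left(c \right)} = -1 + 5 c$ ($L{\left(c \right)} = 3 + \left(\left(1 - c\right) \left(-5\right) + 1\right) = 3 + \left(\left(-5 + 5 c\right) + 1\right) = 3 + \left(-4 + 5 c\right) = -1 + 5 c$)
$L{\left(P \right)} - 30278 = \left(-1 + 5 \left(-17\right)\right) - 30278 = \left(-1 - 85\right) - 30278 = -86 - 30278 = -30364$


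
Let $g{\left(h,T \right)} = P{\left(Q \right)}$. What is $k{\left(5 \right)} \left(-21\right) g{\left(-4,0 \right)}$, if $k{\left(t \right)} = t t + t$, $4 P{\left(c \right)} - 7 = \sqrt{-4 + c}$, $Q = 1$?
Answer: $- \frac{2205}{2} - \frac{315 i \sqrt{3}}{2} \approx -1102.5 - 272.8 i$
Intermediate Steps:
$P{\left(c \right)} = \frac{7}{4} + \frac{\sqrt{-4 + c}}{4}$
$g{\left(h,T \right)} = \frac{7}{4} + \frac{i \sqrt{3}}{4}$ ($g{\left(h,T \right)} = \frac{7}{4} + \frac{\sqrt{-4 + 1}}{4} = \frac{7}{4} + \frac{\sqrt{-3}}{4} = \frac{7}{4} + \frac{i \sqrt{3}}{4}$)
$k{\left(t \right)} = t + t^{2}$ ($k{\left(t \right)} = t^{2} + t = t + t^{2}$)
$k{\left(5 \right)} \left(-21\right) g{\left(-4,0 \right)} = 5 \left(1 + 5\right) \left(-21\right) \left(\frac{7}{4} + \frac{i \sqrt{3}}{4}\right) = 5 \cdot 6 \left(-21\right) \left(\frac{7}{4} + \frac{i \sqrt{3}}{4}\right) = 30 \left(-21\right) \left(\frac{7}{4} + \frac{i \sqrt{3}}{4}\right) = - 630 \left(\frac{7}{4} + \frac{i \sqrt{3}}{4}\right) = - \frac{2205}{2} - \frac{315 i \sqrt{3}}{2}$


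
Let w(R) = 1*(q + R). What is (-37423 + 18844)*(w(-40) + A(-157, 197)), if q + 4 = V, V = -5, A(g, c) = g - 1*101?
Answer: 5703753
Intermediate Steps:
A(g, c) = -101 + g (A(g, c) = g - 101 = -101 + g)
q = -9 (q = -4 - 5 = -9)
w(R) = -9 + R (w(R) = 1*(-9 + R) = -9 + R)
(-37423 + 18844)*(w(-40) + A(-157, 197)) = (-37423 + 18844)*((-9 - 40) + (-101 - 157)) = -18579*(-49 - 258) = -18579*(-307) = 5703753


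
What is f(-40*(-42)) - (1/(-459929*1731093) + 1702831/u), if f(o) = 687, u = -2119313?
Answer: 23685065324571165623/34435803141006189 ≈ 687.80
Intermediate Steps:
f(-40*(-42)) - (1/(-459929*1731093) + 1702831/u) = 687 - (1/(-459929*1731093) + 1702831/(-2119313)) = 687 - (-1/459929*1/1731093 + 1702831*(-1/2119313)) = 687 - (-1/796179872397 - 1702831/2119313) = 687 - 1*(-27668566699913780/34435803141006189) = 687 + 27668566699913780/34435803141006189 = 23685065324571165623/34435803141006189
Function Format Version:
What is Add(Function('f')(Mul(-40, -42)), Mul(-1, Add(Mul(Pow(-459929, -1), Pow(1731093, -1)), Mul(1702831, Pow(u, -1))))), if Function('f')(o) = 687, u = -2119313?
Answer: Rational(23685065324571165623, 34435803141006189) ≈ 687.80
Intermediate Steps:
Add(Function('f')(Mul(-40, -42)), Mul(-1, Add(Mul(Pow(-459929, -1), Pow(1731093, -1)), Mul(1702831, Pow(u, -1))))) = Add(687, Mul(-1, Add(Mul(Pow(-459929, -1), Pow(1731093, -1)), Mul(1702831, Pow(-2119313, -1))))) = Add(687, Mul(-1, Add(Mul(Rational(-1, 459929), Rational(1, 1731093)), Mul(1702831, Rational(-1, 2119313))))) = Add(687, Mul(-1, Add(Rational(-1, 796179872397), Rational(-1702831, 2119313)))) = Add(687, Mul(-1, Rational(-27668566699913780, 34435803141006189))) = Add(687, Rational(27668566699913780, 34435803141006189)) = Rational(23685065324571165623, 34435803141006189)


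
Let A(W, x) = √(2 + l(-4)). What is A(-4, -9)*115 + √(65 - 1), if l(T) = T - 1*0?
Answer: 8 + 115*I*√2 ≈ 8.0 + 162.63*I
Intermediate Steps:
l(T) = T (l(T) = T + 0 = T)
A(W, x) = I*√2 (A(W, x) = √(2 - 4) = √(-2) = I*√2)
A(-4, -9)*115 + √(65 - 1) = (I*√2)*115 + √(65 - 1) = 115*I*√2 + √64 = 115*I*√2 + 8 = 8 + 115*I*√2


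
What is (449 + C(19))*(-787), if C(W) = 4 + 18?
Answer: -370677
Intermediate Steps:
C(W) = 22
(449 + C(19))*(-787) = (449 + 22)*(-787) = 471*(-787) = -370677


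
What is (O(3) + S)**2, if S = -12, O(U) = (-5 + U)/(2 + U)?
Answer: 3844/25 ≈ 153.76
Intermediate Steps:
O(U) = (-5 + U)/(2 + U)
(O(3) + S)**2 = ((-5 + 3)/(2 + 3) - 12)**2 = (-2/5 - 12)**2 = (-62/5)**2 = 3844/25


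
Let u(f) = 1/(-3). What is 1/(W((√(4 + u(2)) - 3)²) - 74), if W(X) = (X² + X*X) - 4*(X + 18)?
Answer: -15723/5538382 - 1890*√33/2769191 ≈ -0.0067596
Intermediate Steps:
u(f) = -⅓
W(X) = -72 - 4*X + 2*X² (W(X) = (X² + X²) - 4*(18 + X) = 2*X² + (-72 - 4*X) = -72 - 4*X + 2*X²)
1/(W((√(4 + u(2)) - 3)²) - 74) = 1/((-72 - 4*(√(4 - ⅓) - 3)² + 2*((√(4 - ⅓) - 3)²)²) - 74) = 1/((-72 - 4*(√(11/3) - 3)² + 2*((√(11/3) - 3)²)²) - 74) = 1/((-72 - 4*(√33/3 - 3)² + 2*((√33/3 - 3)²)²) - 74) = 1/((-72 - 4*(-3 + √33/3)² + 2*((-3 + √33/3)²)²) - 74) = 1/((-72 - 4*(-3 + √33/3)² + 2*(-3 + √33/3)⁴) - 74) = 1/(-146 - 4*(-3 + √33/3)² + 2*(-3 + √33/3)⁴)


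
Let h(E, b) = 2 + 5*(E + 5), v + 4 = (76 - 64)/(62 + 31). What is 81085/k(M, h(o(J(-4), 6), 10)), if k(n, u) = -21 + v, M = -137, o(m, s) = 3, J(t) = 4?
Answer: -2513635/771 ≈ -3260.2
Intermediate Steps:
v = -120/31 (v = -4 + (76 - 64)/(62 + 31) = -4 + 12/93 = -4 + 12*(1/93) = -4 + 4/31 = -120/31 ≈ -3.8710)
h(E, b) = 27 + 5*E (h(E, b) = 2 + 5*(5 + E) = 2 + (25 + 5*E) = 27 + 5*E)
k(n, u) = -771/31 (k(n, u) = -21 - 120/31 = -771/31)
81085/k(M, h(o(J(-4), 6), 10)) = 81085/(-771/31) = 81085*(-31/771) = -2513635/771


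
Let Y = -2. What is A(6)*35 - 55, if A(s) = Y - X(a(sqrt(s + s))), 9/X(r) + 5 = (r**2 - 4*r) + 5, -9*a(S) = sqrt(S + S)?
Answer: -3684970/34991 - 4133430*3**(3/4)/34991 - 76545*3**(1/4)/69982 + 8505*sqrt(3)/139964 ≈ -375.92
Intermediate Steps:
a(S) = -sqrt(2)*sqrt(S)/9 (a(S) = -sqrt(S + S)/9 = -sqrt(2)*sqrt(S)/9)
X(r) = 9/(r**2 - 4*r) (X(r) = 9/(-5 + ((r**2 - 4*r) + 5)) = 9/(-5 + (5 + r**2 - 4*r)) = 9/(r**2 - 4*r))
A(s) = -2 + 81*2**(1/4)/(2*s**(1/4)*(-4 - 2**(3/4)*s**(1/4)/9)) (A(s) = -2 - 9/(((-sqrt(2)*sqrt(sqrt(s + s))/9))*(-4 - sqrt(2)*sqrt(sqrt(s + s))/9)) = -2 - 9/(((-sqrt(2)*sqrt(sqrt(2*s))/9))*(-4 - sqrt(2)*sqrt(sqrt(2*s))/9)) = -2 - 9/(((-sqrt(2)*sqrt(sqrt(2)*sqrt(s))/9))*(-4 - sqrt(2)*sqrt(sqrt(2)*sqrt(s))/9)) = -2 - 9/(((-sqrt(2)*2**(1/4)*s**(1/4)/9))*(-4 - sqrt(2)*2**(1/4)*s**(1/4)/9)) = -2 - 9/(((-2**(3/4)*s**(1/4)/9))*(-4 - 2**(3/4)*s**(1/4)/9)) = -2 - 9*(-9*2**(1/4)/(2*s**(1/4)))/(-4 - 2**(3/4)*s**(1/4)/9) = -2 - (-81)*2**(1/4)/(2*s**(1/4)*(-4 - 2**(3/4)*s**(1/4)/9)) = -2 + 81*2**(1/4)/(2*s**(1/4)*(-4 - 2**(3/4)*s**(1/4)/9)))
A(6)*35 - 55 = ((-729*2**(1/4) + 4*6**(1/4)*(-36 - 2**(3/4)*6**(1/4)))/(2*6**(1/4)*(36 + 2**(3/4)*6**(1/4))))*35 - 55 = ((6**(3/4)/6)*(-729*2**(1/4) + 4*6**(1/4)*(-36 - 2*3**(1/4)))/(2*(36 + 2*3**(1/4))))*35 - 55 = (6**(3/4)*(-729*2**(1/4) + 4*6**(1/4)*(-36 - 2*3**(1/4)))/(12*(36 + 2*3**(1/4))))*35 - 55 = 35*6**(3/4)*(-729*2**(1/4) + 4*6**(1/4)*(-36 - 2*3**(1/4)))/(12*(36 + 2*3**(1/4))) - 55 = -55 + 35*6**(3/4)*(-729*2**(1/4) + 4*6**(1/4)*(-36 - 2*3**(1/4)))/(12*(36 + 2*3**(1/4)))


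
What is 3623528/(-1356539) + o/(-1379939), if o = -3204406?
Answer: -653345893958/1871941071121 ≈ -0.34902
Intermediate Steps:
3623528/(-1356539) + o/(-1379939) = 3623528/(-1356539) - 3204406/(-1379939) = 3623528*(-1/1356539) - 3204406*(-1/1379939) = -3623528/1356539 + 3204406/1379939 = -653345893958/1871941071121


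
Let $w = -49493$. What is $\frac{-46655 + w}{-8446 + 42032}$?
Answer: $- \frac{48074}{16793} \approx -2.8627$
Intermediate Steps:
$\frac{-46655 + w}{-8446 + 42032} = \frac{-46655 - 49493}{-8446 + 42032} = - \frac{96148}{33586} = \left(-96148\right) \frac{1}{33586} = - \frac{48074}{16793}$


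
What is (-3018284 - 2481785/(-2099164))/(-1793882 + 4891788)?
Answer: -905124376113/929001821512 ≈ -0.97430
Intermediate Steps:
(-3018284 - 2481785/(-2099164))/(-1793882 + 4891788) = (-3018284 - 2481785*(-1/2099164))/3097906 = (-3018284 + 2481785/2099164)*(1/3097906) = -6335870632791/2099164*1/3097906 = -905124376113/929001821512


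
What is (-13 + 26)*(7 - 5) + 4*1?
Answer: 30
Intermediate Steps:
(-13 + 26)*(7 - 5) + 4*1 = 13*2 + 4 = 26 + 4 = 30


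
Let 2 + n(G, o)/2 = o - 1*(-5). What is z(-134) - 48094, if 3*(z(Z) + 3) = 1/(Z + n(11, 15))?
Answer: -14140519/294 ≈ -48097.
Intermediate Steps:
n(G, o) = 6 + 2*o (n(G, o) = -4 + 2*(o - 1*(-5)) = -4 + 2*(o + 5) = -4 + 2*(5 + o) = -4 + (10 + 2*o) = 6 + 2*o)
z(Z) = -3 + 1/(3*(36 + Z)) (z(Z) = -3 + 1/(3*(Z + (6 + 2*15))) = -3 + 1/(3*(Z + (6 + 30))) = -3 + 1/(3*(Z + 36)) = -3 + 1/(3*(36 + Z)))
z(-134) - 48094 = (-323 - 9*(-134))/(3*(36 - 134)) - 48094 = (⅓)*(-323 + 1206)/(-98) - 48094 = (⅓)*(-1/98)*883 - 48094 = -883/294 - 48094 = -14140519/294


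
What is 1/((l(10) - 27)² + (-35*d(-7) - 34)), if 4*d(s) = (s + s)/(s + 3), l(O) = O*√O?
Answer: -21304/1866955 - 6912*√10/1866955 ≈ -0.023119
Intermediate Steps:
l(O) = O^(3/2)
d(s) = s/(2*(3 + s)) (d(s) = ((s + s)/(s + 3))/4 = ((2*s)/(3 + s))/4 = (2*s/(3 + s))/4 = s/(2*(3 + s)))
1/((l(10) - 27)² + (-35*d(-7) - 34)) = 1/((10^(3/2) - 27)² + (-35*(-7)/(2*(3 - 7)) - 34)) = 1/((10*√10 - 27)² + (-35*(-7)/(2*(-4)) - 34)) = 1/((-27 + 10*√10)² + (-35*(-7)*(-1)/(2*4) - 34)) = 1/((-27 + 10*√10)² + (-35*7/8 - 34)) = 1/((-27 + 10*√10)² + (-245/8 - 34)) = 1/((-27 + 10*√10)² - 517/8) = 1/(-517/8 + (-27 + 10*√10)²)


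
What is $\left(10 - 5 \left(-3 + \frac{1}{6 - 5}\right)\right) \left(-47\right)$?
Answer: $-940$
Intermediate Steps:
$\left(10 - 5 \left(-3 + \frac{1}{6 - 5}\right)\right) \left(-47\right) = \left(10 - 5 \left(-3 + 1^{-1}\right)\right) \left(-47\right) = \left(10 - 5 \left(-3 + 1\right)\right) \left(-47\right) = \left(10 - -10\right) \left(-47\right) = \left(10 + 10\right) \left(-47\right) = 20 \left(-47\right) = -940$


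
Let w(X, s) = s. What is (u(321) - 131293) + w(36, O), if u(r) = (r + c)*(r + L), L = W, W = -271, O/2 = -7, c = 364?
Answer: -97057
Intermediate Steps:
O = -14 (O = 2*(-7) = -14)
L = -271
u(r) = (-271 + r)*(364 + r) (u(r) = (r + 364)*(r - 271) = (364 + r)*(-271 + r) = (-271 + r)*(364 + r))
(u(321) - 131293) + w(36, O) = ((-98644 + 321² + 93*321) - 131293) - 14 = ((-98644 + 103041 + 29853) - 131293) - 14 = (34250 - 131293) - 14 = -97043 - 14 = -97057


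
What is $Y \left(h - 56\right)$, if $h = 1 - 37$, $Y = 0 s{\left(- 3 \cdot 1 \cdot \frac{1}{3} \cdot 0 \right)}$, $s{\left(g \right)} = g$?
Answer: $0$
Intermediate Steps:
$Y = 0$ ($Y = 0 - 3 \cdot 1 \cdot \frac{1}{3} \cdot 0 = 0 \left(-3\right) \frac{1}{3} \cdot 0 = 0 \left(\left(-1\right) 0\right) = 0 \cdot 0 = 0$)
$h = -36$ ($h = 1 - 37 = -36$)
$Y \left(h - 56\right) = 0 \left(-36 - 56\right) = 0 \left(-92\right) = 0$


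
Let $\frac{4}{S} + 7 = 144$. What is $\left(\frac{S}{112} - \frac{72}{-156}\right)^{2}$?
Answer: $\frac{530334841}{2486817424} \approx 0.21326$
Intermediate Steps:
$S = \frac{4}{137}$ ($S = \frac{4}{-7 + 144} = \frac{4}{137} \approx 0.029197$)
$\left(\frac{S}{112} - \frac{72}{-156}\right)^{2} = \left(\frac{4}{137 \cdot 112} - \frac{72}{-156}\right)^{2} = \left(\frac{4}{137} \cdot \frac{1}{112} - - \frac{6}{13}\right)^{2} = \left(\frac{1}{3836} + \frac{6}{13}\right)^{2} = \left(\frac{23029}{49868}\right)^{2} = \frac{530334841}{2486817424}$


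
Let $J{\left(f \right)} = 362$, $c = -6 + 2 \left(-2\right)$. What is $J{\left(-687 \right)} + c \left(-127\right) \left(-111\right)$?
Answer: $-140608$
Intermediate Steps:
$c = -10$ ($c = -6 - 4 = -10$)
$J{\left(-687 \right)} + c \left(-127\right) \left(-111\right) = 362 + \left(-10\right) \left(-127\right) \left(-111\right) = 362 + 1270 \left(-111\right) = 362 - 140970 = -140608$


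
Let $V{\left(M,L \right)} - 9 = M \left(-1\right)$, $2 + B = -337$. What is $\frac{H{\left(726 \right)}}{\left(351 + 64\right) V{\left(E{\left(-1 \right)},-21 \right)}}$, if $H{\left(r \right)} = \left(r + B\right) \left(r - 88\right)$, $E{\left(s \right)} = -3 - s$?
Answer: $\frac{22446}{415} \approx 54.087$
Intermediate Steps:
$B = -339$ ($B = -2 - 337 = -339$)
$V{\left(M,L \right)} = 9 - M$ ($V{\left(M,L \right)} = 9 + M \left(-1\right) = 9 - M$)
$H{\left(r \right)} = \left(-339 + r\right) \left(-88 + r\right)$ ($H{\left(r \right)} = \left(r - 339\right) \left(r - 88\right) = \left(-339 + r\right) \left(-88 + r\right)$)
$\frac{H{\left(726 \right)}}{\left(351 + 64\right) V{\left(E{\left(-1 \right)},-21 \right)}} = \frac{29832 + 726^{2} - 310002}{\left(351 + 64\right) \left(9 - \left(-3 - -1\right)\right)} = \frac{29832 + 527076 - 310002}{415 \left(9 - \left(-3 + 1\right)\right)} = \frac{246906}{415 \left(9 - -2\right)} = \frac{246906}{415 \left(9 + 2\right)} = \frac{246906}{415 \cdot 11} = \frac{246906}{4565} = 246906 \cdot \frac{1}{4565} = \frac{22446}{415}$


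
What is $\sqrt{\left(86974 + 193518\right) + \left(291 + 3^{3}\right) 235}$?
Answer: $\sqrt{355222} \approx 596.0$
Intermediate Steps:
$\sqrt{\left(86974 + 193518\right) + \left(291 + 3^{3}\right) 235} = \sqrt{280492 + \left(291 + 27\right) 235} = \sqrt{280492 + 318 \cdot 235} = \sqrt{280492 + 74730} = \sqrt{355222}$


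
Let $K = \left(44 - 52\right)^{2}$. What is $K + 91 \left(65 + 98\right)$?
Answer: $14897$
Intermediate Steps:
$K = 64$ ($K = \left(-8\right)^{2} = 64$)
$K + 91 \left(65 + 98\right) = 64 + 91 \left(65 + 98\right) = 64 + 91 \cdot 163 = 64 + 14833 = 14897$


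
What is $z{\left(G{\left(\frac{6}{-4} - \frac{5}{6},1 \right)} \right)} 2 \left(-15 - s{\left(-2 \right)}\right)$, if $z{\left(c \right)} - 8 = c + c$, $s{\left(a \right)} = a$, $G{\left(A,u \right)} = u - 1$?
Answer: $-208$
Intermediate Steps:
$G{\left(A,u \right)} = -1 + u$
$z{\left(c \right)} = 8 + 2 c$ ($z{\left(c \right)} = 8 + \left(c + c\right) = 8 + 2 c$)
$z{\left(G{\left(\frac{6}{-4} - \frac{5}{6},1 \right)} \right)} 2 \left(-15 - s{\left(-2 \right)}\right) = \left(8 + 2 \left(-1 + 1\right)\right) 2 \left(-15 - -2\right) = \left(8 + 2 \cdot 0\right) 2 \left(-15 + 2\right) = \left(8 + 0\right) 2 \left(-13\right) = 8 \cdot 2 \left(-13\right) = 16 \left(-13\right) = -208$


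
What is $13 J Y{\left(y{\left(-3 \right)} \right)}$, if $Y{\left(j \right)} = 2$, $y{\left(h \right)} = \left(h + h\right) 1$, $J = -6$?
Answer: $-156$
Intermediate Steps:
$y{\left(h \right)} = 2 h$ ($y{\left(h \right)} = 2 h 1 = 2 h$)
$13 J Y{\left(y{\left(-3 \right)} \right)} = 13 \left(-6\right) 2 = \left(-78\right) 2 = -156$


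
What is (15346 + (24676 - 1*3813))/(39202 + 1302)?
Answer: 36209/40504 ≈ 0.89396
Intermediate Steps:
(15346 + (24676 - 1*3813))/(39202 + 1302) = (15346 + (24676 - 3813))/40504 = (15346 + 20863)*(1/40504) = 36209*(1/40504) = 36209/40504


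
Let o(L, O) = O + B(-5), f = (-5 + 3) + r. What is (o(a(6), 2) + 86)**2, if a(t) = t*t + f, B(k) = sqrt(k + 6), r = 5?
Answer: 7921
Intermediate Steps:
f = 3 (f = (-5 + 3) + 5 = -2 + 5 = 3)
B(k) = sqrt(6 + k)
a(t) = 3 + t**2 (a(t) = t*t + 3 = t**2 + 3 = 3 + t**2)
o(L, O) = 1 + O (o(L, O) = O + sqrt(6 - 5) = O + sqrt(1) = O + 1 = 1 + O)
(o(a(6), 2) + 86)**2 = ((1 + 2) + 86)**2 = (3 + 86)**2 = 89**2 = 7921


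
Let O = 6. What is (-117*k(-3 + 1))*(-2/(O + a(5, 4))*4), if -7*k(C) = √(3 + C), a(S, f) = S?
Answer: -936/77 ≈ -12.156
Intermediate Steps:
k(C) = -√(3 + C)/7
(-117*k(-3 + 1))*(-2/(O + a(5, 4))*4) = (-(-117)*√(3 + (-3 + 1))/7)*(-2/(6 + 5)*4) = (-(-117)*√(3 - 2)/7)*(-2/11*4) = (-(-117)*√1/7)*(-2*1/11*4) = (-(-117)/7)*(-2/11*4) = -117*(-⅐)*(-8/11) = (117/7)*(-8/11) = -936/77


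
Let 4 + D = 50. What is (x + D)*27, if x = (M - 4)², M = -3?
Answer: 2565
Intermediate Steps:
D = 46 (D = -4 + 50 = 46)
x = 49 (x = (-3 - 4)² = (-7)² = 49)
(x + D)*27 = (49 + 46)*27 = 95*27 = 2565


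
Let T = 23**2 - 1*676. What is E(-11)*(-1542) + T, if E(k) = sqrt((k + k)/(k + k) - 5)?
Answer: -147 - 3084*I ≈ -147.0 - 3084.0*I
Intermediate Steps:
E(k) = 2*I (E(k) = sqrt((2*k)/((2*k)) - 5) = sqrt((2*k)*(1/(2*k)) - 5) = sqrt(1 - 5) = sqrt(-4) = 2*I)
T = -147 (T = 529 - 676 = -147)
E(-11)*(-1542) + T = (2*I)*(-1542) - 147 = -3084*I - 147 = -147 - 3084*I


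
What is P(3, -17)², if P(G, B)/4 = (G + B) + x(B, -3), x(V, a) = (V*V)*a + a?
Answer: 12503296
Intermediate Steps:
x(V, a) = a + a*V² (x(V, a) = V²*a + a = a*V² + a = a + a*V²)
P(G, B) = -12 - 12*B² + 4*B + 4*G (P(G, B) = 4*((G + B) - 3*(1 + B²)) = 4*((B + G) + (-3 - 3*B²)) = 4*(-3 + B + G - 3*B²) = -12 - 12*B² + 4*B + 4*G)
P(3, -17)² = (-12 - 12*(-17)² + 4*(-17) + 4*3)² = (-12 - 12*289 - 68 + 12)² = (-12 - 3468 - 68 + 12)² = (-3536)² = 12503296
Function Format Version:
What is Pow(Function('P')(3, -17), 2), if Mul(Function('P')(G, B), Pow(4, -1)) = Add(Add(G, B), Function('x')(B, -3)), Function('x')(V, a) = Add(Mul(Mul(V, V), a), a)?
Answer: 12503296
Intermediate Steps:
Function('x')(V, a) = Add(a, Mul(a, Pow(V, 2))) (Function('x')(V, a) = Add(Mul(Pow(V, 2), a), a) = Add(Mul(a, Pow(V, 2)), a) = Add(a, Mul(a, Pow(V, 2))))
Function('P')(G, B) = Add(-12, Mul(-12, Pow(B, 2)), Mul(4, B), Mul(4, G)) (Function('P')(G, B) = Mul(4, Add(Add(G, B), Mul(-3, Add(1, Pow(B, 2))))) = Mul(4, Add(Add(B, G), Add(-3, Mul(-3, Pow(B, 2))))) = Mul(4, Add(-3, B, G, Mul(-3, Pow(B, 2)))) = Add(-12, Mul(-12, Pow(B, 2)), Mul(4, B), Mul(4, G)))
Pow(Function('P')(3, -17), 2) = Pow(Add(-12, Mul(-12, Pow(-17, 2)), Mul(4, -17), Mul(4, 3)), 2) = Pow(Add(-12, Mul(-12, 289), -68, 12), 2) = Pow(Add(-12, -3468, -68, 12), 2) = Pow(-3536, 2) = 12503296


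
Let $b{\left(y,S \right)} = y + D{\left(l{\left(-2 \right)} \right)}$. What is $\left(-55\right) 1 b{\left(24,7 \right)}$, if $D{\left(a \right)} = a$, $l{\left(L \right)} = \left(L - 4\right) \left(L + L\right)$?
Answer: $-2640$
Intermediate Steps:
$l{\left(L \right)} = 2 L \left(-4 + L\right)$ ($l{\left(L \right)} = \left(-4 + L\right) 2 L = 2 L \left(-4 + L\right)$)
$b{\left(y,S \right)} = 24 + y$ ($b{\left(y,S \right)} = y + 2 \left(-2\right) \left(-4 - 2\right) = y + 2 \left(-2\right) \left(-6\right) = y + 24 = 24 + y$)
$\left(-55\right) 1 b{\left(24,7 \right)} = \left(-55\right) 1 \left(24 + 24\right) = \left(-55\right) 48 = -2640$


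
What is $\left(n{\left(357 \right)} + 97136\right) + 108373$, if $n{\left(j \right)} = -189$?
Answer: $205320$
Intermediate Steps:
$\left(n{\left(357 \right)} + 97136\right) + 108373 = \left(-189 + 97136\right) + 108373 = 96947 + 108373 = 205320$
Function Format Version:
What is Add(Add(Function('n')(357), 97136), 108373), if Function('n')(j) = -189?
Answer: 205320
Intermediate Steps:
Add(Add(Function('n')(357), 97136), 108373) = Add(Add(-189, 97136), 108373) = Add(96947, 108373) = 205320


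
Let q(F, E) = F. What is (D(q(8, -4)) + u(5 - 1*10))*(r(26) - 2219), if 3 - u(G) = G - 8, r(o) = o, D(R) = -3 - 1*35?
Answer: 48246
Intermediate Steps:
D(R) = -38 (D(R) = -3 - 35 = -38)
u(G) = 11 - G (u(G) = 3 - (G - 8) = 3 - (-8 + G) = 3 + (8 - G) = 11 - G)
(D(q(8, -4)) + u(5 - 1*10))*(r(26) - 2219) = (-38 + (11 - (5 - 1*10)))*(26 - 2219) = (-38 + (11 - (5 - 10)))*(-2193) = (-38 + (11 - 1*(-5)))*(-2193) = (-38 + (11 + 5))*(-2193) = (-38 + 16)*(-2193) = -22*(-2193) = 48246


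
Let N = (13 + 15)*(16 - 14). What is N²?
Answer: 3136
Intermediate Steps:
N = 56 (N = 28*2 = 56)
N² = 56² = 3136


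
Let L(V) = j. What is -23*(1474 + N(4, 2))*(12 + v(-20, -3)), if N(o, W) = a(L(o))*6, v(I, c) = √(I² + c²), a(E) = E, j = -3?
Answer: -401856 - 33488*√409 ≈ -1.0791e+6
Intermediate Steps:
L(V) = -3
N(o, W) = -18 (N(o, W) = -3*6 = -18)
-23*(1474 + N(4, 2))*(12 + v(-20, -3)) = -23*(1474 - 18)*(12 + √((-20)² + (-3)²)) = -33488*(12 + √(400 + 9)) = -33488*(12 + √409) = -23*(17472 + 1456*√409) = -401856 - 33488*√409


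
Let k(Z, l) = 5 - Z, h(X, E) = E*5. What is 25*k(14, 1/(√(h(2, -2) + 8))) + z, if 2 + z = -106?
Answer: -333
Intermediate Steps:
z = -108 (z = -2 - 106 = -108)
h(X, E) = 5*E
25*k(14, 1/(√(h(2, -2) + 8))) + z = 25*(5 - 1*14) - 108 = 25*(5 - 14) - 108 = 25*(-9) - 108 = -225 - 108 = -333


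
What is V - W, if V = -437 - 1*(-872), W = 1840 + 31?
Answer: -1436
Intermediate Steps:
W = 1871
V = 435 (V = -437 + 872 = 435)
V - W = 435 - 1*1871 = 435 - 1871 = -1436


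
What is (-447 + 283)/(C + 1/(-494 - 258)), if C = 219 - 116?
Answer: -123328/77455 ≈ -1.5923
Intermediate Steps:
C = 103
(-447 + 283)/(C + 1/(-494 - 258)) = (-447 + 283)/(103 + 1/(-494 - 258)) = -164/(103 + 1/(-752)) = -164/(103 - 1/752) = -164/77455/752 = -164*752/77455 = -123328/77455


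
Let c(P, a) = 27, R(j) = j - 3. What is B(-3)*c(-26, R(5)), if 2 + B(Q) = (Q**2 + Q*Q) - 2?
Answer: 378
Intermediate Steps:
R(j) = -3 + j
B(Q) = -4 + 2*Q**2 (B(Q) = -2 + ((Q**2 + Q*Q) - 2) = -2 + ((Q**2 + Q**2) - 2) = -2 + (2*Q**2 - 2) = -2 + (-2 + 2*Q**2) = -4 + 2*Q**2)
B(-3)*c(-26, R(5)) = (-4 + 2*(-3)**2)*27 = (-4 + 2*9)*27 = (-4 + 18)*27 = 14*27 = 378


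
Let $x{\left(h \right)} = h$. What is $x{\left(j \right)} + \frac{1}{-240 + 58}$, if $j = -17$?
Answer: $- \frac{3095}{182} \approx -17.005$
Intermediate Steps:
$x{\left(j \right)} + \frac{1}{-240 + 58} = -17 + \frac{1}{-240 + 58} = -17 + \frac{1}{-182} = -17 - \frac{1}{182} = - \frac{3095}{182}$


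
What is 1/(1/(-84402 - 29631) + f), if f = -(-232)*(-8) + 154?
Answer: -114033/194084167 ≈ -0.00058754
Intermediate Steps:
f = -1702 (f = -58*32 + 154 = -1856 + 154 = -1702)
1/(1/(-84402 - 29631) + f) = 1/(1/(-84402 - 29631) - 1702) = 1/(1/(-114033) - 1702) = 1/(-1/114033 - 1702) = 1/(-194084167/114033) = -114033/194084167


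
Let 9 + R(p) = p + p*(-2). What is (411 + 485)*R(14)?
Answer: -20608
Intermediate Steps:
R(p) = -9 - p (R(p) = -9 + (p + p*(-2)) = -9 + (p - 2*p) = -9 - p)
(411 + 485)*R(14) = (411 + 485)*(-9 - 1*14) = 896*(-9 - 14) = 896*(-23) = -20608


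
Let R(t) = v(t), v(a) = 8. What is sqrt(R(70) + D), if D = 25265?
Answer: sqrt(25273) ≈ 158.97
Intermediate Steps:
R(t) = 8
sqrt(R(70) + D) = sqrt(8 + 25265) = sqrt(25273)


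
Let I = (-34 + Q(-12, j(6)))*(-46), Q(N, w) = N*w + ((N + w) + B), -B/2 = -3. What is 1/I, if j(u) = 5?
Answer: 1/4370 ≈ 0.00022883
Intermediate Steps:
B = 6 (B = -2*(-3) = 6)
Q(N, w) = 6 + N + w + N*w (Q(N, w) = N*w + ((N + w) + 6) = N*w + (6 + N + w) = 6 + N + w + N*w)
I = 4370 (I = (-34 + (6 - 12 + 5 - 12*5))*(-46) = (-34 + (6 - 12 + 5 - 60))*(-46) = (-34 - 61)*(-46) = -95*(-46) = 4370)
1/I = 1/4370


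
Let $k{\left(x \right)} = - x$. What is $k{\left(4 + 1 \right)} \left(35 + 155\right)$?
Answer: $-950$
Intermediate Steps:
$k{\left(4 + 1 \right)} \left(35 + 155\right) = - (4 + 1) \left(35 + 155\right) = \left(-1\right) 5 \cdot 190 = \left(-5\right) 190 = -950$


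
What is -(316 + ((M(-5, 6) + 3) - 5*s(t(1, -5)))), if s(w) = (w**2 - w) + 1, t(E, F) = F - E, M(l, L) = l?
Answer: -99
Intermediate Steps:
s(w) = 1 + w**2 - w
-(316 + ((M(-5, 6) + 3) - 5*s(t(1, -5)))) = -(316 + ((-5 + 3) - 5*(1 + (-5 - 1*1)**2 - (-5 - 1*1)))) = -(316 + (-2 - 5*(1 + (-5 - 1)**2 - (-5 - 1)))) = -(316 + (-2 - 5*(1 + (-6)**2 - 1*(-6)))) = -(316 + (-2 - 5*(1 + 36 + 6))) = -(316 + (-2 - 5*43)) = -(316 + (-2 - 215)) = -(316 - 217) = -1*99 = -99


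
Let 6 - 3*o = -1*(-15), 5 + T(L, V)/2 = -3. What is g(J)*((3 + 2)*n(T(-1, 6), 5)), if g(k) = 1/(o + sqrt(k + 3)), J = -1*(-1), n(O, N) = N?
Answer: -25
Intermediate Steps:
T(L, V) = -16 (T(L, V) = -10 + 2*(-3) = -10 - 6 = -16)
o = -3 (o = 2 - (-1)*(-15)/3 = 2 - 1/3*15 = 2 - 5 = -3)
J = 1
g(k) = 1/(-3 + sqrt(3 + k)) (g(k) = 1/(-3 + sqrt(k + 3)) = 1/(-3 + sqrt(3 + k)))
g(J)*((3 + 2)*n(T(-1, 6), 5)) = ((3 + 2)*5)/(-3 + sqrt(3 + 1)) = (5*5)/(-3 + sqrt(4)) = 25/(-3 + 2) = 25/(-1) = -1*25 = -25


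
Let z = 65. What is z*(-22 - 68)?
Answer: -5850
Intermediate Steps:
z*(-22 - 68) = 65*(-22 - 68) = 65*(-90) = -5850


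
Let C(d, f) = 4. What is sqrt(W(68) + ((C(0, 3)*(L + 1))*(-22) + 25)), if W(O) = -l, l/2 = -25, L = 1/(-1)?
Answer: 5*sqrt(3) ≈ 8.6602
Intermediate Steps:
L = -1
l = -50 (l = 2*(-25) = -50)
W(O) = 50 (W(O) = -1*(-50) = 50)
sqrt(W(68) + ((C(0, 3)*(L + 1))*(-22) + 25)) = sqrt(50 + ((4*(-1 + 1))*(-22) + 25)) = sqrt(50 + ((4*0)*(-22) + 25)) = sqrt(50 + (0*(-22) + 25)) = sqrt(50 + (0 + 25)) = sqrt(50 + 25) = sqrt(75) = 5*sqrt(3)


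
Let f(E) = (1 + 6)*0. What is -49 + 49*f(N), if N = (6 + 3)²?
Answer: -49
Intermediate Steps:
N = 81 (N = 9² = 81)
f(E) = 0 (f(E) = 7*0 = 0)
-49 + 49*f(N) = -49 + 49*0 = -49 + 0 = -49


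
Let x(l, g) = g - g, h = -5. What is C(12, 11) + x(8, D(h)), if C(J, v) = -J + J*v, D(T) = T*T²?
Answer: 120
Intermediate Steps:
D(T) = T³
x(l, g) = 0
C(12, 11) + x(8, D(h)) = 12*(-1 + 11) + 0 = 12*10 + 0 = 120 + 0 = 120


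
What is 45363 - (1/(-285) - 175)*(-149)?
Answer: 5496931/285 ≈ 19287.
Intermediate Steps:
45363 - (1/(-285) - 175)*(-149) = 45363 - (-1/285 - 175)*(-149) = 45363 - (-49876)*(-149)/285 = 45363 - 1*7431524/285 = 45363 - 7431524/285 = 5496931/285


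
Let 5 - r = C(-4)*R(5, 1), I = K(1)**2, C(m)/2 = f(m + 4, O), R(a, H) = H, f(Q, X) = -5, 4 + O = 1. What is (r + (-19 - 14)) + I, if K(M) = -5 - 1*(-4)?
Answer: -17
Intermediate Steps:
K(M) = -1 (K(M) = -5 + 4 = -1)
O = -3 (O = -4 + 1 = -3)
C(m) = -10 (C(m) = 2*(-5) = -10)
I = 1 (I = (-1)**2 = 1)
r = 15 (r = 5 - (-10) = 5 - 1*(-10) = 5 + 10 = 15)
(r + (-19 - 14)) + I = (15 + (-19 - 14)) + 1 = (15 - 33) + 1 = -18 + 1 = -17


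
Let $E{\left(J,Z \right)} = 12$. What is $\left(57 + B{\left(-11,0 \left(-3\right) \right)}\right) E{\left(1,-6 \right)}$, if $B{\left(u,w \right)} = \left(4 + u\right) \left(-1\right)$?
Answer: $768$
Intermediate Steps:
$B{\left(u,w \right)} = -4 - u$
$\left(57 + B{\left(-11,0 \left(-3\right) \right)}\right) E{\left(1,-6 \right)} = \left(57 - -7\right) 12 = \left(57 + \left(-4 + 11\right)\right) 12 = \left(57 + 7\right) 12 = 64 \cdot 12 = 768$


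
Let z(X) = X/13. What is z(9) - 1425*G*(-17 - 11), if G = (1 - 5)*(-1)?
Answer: 2074809/13 ≈ 1.5960e+5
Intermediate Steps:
z(X) = X/13 (z(X) = X*(1/13) = X/13)
G = 4 (G = -4*(-1) = 4)
z(9) - 1425*G*(-17 - 11) = (1/13)*9 - 5700*(-17 - 11) = 9/13 - 5700*(-28) = 9/13 - 1425*(-112) = 9/13 + 159600 = 2074809/13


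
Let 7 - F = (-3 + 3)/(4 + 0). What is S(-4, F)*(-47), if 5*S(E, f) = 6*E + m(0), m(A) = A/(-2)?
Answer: 1128/5 ≈ 225.60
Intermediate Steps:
m(A) = -A/2 (m(A) = A*(-½) = -A/2)
F = 7 (F = 7 - (-3 + 3)/(4 + 0) = 7 - 0/4 = 7 - 1*0 = 7 + 0 = 7)
S(E, f) = 6*E/5 (S(E, f) = (6*E - ½*0)/5 = (6*E + 0)/5 = (6*E)/5 = 6*E/5)
S(-4, F)*(-47) = ((6/5)*(-4))*(-47) = -24/5*(-47) = 1128/5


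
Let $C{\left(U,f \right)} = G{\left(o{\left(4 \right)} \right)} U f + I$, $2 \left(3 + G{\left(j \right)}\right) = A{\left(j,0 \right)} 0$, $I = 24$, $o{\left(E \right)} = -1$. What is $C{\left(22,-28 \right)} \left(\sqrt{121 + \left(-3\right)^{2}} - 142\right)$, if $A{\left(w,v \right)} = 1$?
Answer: $-265824 + 1872 \sqrt{130} \approx -2.4448 \cdot 10^{5}$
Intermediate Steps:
$G{\left(j \right)} = -3$ ($G{\left(j \right)} = -3 + \frac{1 \cdot 0}{2} = -3 + \frac{1}{2} \cdot 0 = -3 + 0 = -3$)
$C{\left(U,f \right)} = 24 - 3 U f$ ($C{\left(U,f \right)} = - 3 U f + 24 = 24 - 3 U f$)
$C{\left(22,-28 \right)} \left(\sqrt{121 + \left(-3\right)^{2}} - 142\right) = \left(24 - 66 \left(-28\right)\right) \left(\sqrt{121 + \left(-3\right)^{2}} - 142\right) = \left(24 + 1848\right) \left(\sqrt{121 + 9} - 142\right) = 1872 \left(\sqrt{130} - 142\right) = 1872 \left(-142 + \sqrt{130}\right) = -265824 + 1872 \sqrt{130}$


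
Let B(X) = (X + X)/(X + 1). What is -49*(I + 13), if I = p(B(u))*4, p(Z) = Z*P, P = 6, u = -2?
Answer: -5341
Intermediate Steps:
B(X) = 2*X/(1 + X) (B(X) = (2*X)/(1 + X) = 2*X/(1 + X))
p(Z) = 6*Z (p(Z) = Z*6 = 6*Z)
I = 96 (I = (6*(2*(-2)/(1 - 2)))*4 = (6*(2*(-2)/(-1)))*4 = (6*(2*(-2)*(-1)))*4 = (6*4)*4 = 24*4 = 96)
-49*(I + 13) = -49*(96 + 13) = -49*109 = -5341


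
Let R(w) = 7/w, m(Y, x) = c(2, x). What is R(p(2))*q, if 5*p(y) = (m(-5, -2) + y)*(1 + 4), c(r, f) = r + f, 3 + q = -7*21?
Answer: -525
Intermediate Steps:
q = -150 (q = -3 - 7*21 = -3 - 147 = -150)
c(r, f) = f + r
m(Y, x) = 2 + x (m(Y, x) = x + 2 = 2 + x)
p(y) = y (p(y) = (((2 - 2) + y)*(1 + 4))/5 = ((0 + y)*5)/5 = (y*5)/5 = (5*y)/5 = y)
R(p(2))*q = (7/2)*(-150) = -525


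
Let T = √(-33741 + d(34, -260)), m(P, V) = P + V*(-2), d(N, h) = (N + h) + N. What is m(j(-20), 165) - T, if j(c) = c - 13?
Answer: -363 - I*√33933 ≈ -363.0 - 184.21*I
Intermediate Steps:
d(N, h) = h + 2*N
j(c) = -13 + c
m(P, V) = P - 2*V
T = I*√33933 (T = √(-33741 + (-260 + 2*34)) = √(-33741 + (-260 + 68)) = √(-33741 - 192) = √(-33933) = I*√33933 ≈ 184.21*I)
m(j(-20), 165) - T = ((-13 - 20) - 2*165) - I*√33933 = (-33 - 330) - I*√33933 = -363 - I*√33933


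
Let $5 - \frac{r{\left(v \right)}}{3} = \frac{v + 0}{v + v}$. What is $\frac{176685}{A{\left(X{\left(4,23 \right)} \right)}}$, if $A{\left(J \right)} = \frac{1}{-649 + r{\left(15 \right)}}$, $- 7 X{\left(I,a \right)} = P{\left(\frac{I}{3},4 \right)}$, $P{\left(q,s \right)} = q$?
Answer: $- \frac{224566635}{2} \approx -1.1228 \cdot 10^{8}$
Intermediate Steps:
$X{\left(I,a \right)} = - \frac{I}{21}$ ($X{\left(I,a \right)} = - \frac{I \frac{1}{3}}{7} = - \frac{\frac{1}{3} I}{7} = - \frac{I}{21}$)
$r{\left(v \right)} = \frac{27}{2}$ ($r{\left(v \right)} = 15 - 3 \frac{v + 0}{v + v} = 15 - 3 \frac{v}{2 v} = 15 - 3 v \frac{1}{2 v} = 15 - \frac{3}{2} = \frac{27}{2}$)
$A{\left(J \right)} = - \frac{2}{1271}$ ($A{\left(J \right)} = \frac{1}{-649 + \frac{27}{2}} = \frac{1}{- \frac{1271}{2}} = - \frac{2}{1271}$)
$\frac{176685}{A{\left(X{\left(4,23 \right)} \right)}} = \frac{176685}{- \frac{2}{1271}} = 176685 \left(- \frac{1271}{2}\right) = - \frac{224566635}{2}$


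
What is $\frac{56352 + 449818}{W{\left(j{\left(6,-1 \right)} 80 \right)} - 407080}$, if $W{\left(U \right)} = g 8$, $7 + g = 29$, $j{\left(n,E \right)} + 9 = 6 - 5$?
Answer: $- \frac{253085}{203452} \approx -1.244$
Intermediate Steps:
$j{\left(n,E \right)} = -8$ ($j{\left(n,E \right)} = -9 + \left(6 - 5\right) = -9 + 1 = -8$)
$g = 22$ ($g = -7 + 29 = 22$)
$W{\left(U \right)} = 176$ ($W{\left(U \right)} = 22 \cdot 8 = 176$)
$\frac{56352 + 449818}{W{\left(j{\left(6,-1 \right)} 80 \right)} - 407080} = \frac{56352 + 449818}{176 - 407080} = \frac{506170}{-406904} = 506170 \left(- \frac{1}{406904}\right) = - \frac{253085}{203452}$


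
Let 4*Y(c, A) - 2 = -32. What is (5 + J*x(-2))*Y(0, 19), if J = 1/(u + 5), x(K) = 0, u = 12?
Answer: -75/2 ≈ -37.500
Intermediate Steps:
Y(c, A) = -15/2 (Y(c, A) = 1/2 + (1/4)*(-32) = 1/2 - 8 = -15/2)
J = 1/17 (J = 1/(12 + 5) = 1/17 ≈ 0.058824)
(5 + J*x(-2))*Y(0, 19) = (5 + (1/17)*0)*(-15/2) = (5 + 0)*(-15/2) = 5*(-15/2) = -75/2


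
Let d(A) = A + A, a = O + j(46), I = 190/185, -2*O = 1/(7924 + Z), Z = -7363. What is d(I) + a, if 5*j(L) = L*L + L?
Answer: 90179443/207570 ≈ 434.45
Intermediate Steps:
O = -1/1122 (O = -1/(2*(7924 - 7363)) = -1/2/561 = -1/2*1/561 = -1/1122 ≈ -0.00089127)
j(L) = L/5 + L**2/5 (j(L) = (L*L + L)/5 = (L**2 + L)/5 = (L + L**2)/5 = L/5 + L**2/5)
I = 38/37 (I = 190*(1/185) = 38/37 ≈ 1.0270)
a = 2425759/5610 (a = -1/1122 + (1/5)*46*(1 + 46) = -1/1122 + (1/5)*46*47 = -1/1122 + 2162/5 = 2425759/5610 ≈ 432.40)
d(A) = 2*A
d(I) + a = 2*(38/37) + 2425759/5610 = 76/37 + 2425759/5610 = 90179443/207570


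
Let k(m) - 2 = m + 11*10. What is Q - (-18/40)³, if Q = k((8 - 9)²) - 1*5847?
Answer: -45871271/8000 ≈ -5733.9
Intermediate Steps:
k(m) = 112 + m (k(m) = 2 + (m + 11*10) = 2 + (m + 110) = 2 + (110 + m) = 112 + m)
Q = -5734 (Q = (112 + (8 - 9)²) - 1*5847 = (112 + (-1)²) - 5847 = (112 + 1) - 5847 = 113 - 5847 = -5734)
Q - (-18/40)³ = -5734 - (-18/40)³ = -5734 - (-18*1/40)³ = -5734 - (-9/20)³ = -5734 - 1*(-729/8000) = -5734 + 729/8000 = -45871271/8000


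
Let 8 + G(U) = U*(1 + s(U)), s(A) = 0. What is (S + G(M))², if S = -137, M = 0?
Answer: 21025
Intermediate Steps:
G(U) = -8 + U (G(U) = -8 + U*(1 + 0) = -8 + U*1 = -8 + U)
(S + G(M))² = (-137 + (-8 + 0))² = (-137 - 8)² = (-145)² = 21025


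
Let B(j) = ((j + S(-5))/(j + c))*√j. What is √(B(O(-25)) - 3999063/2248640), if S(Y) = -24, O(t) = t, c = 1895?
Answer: √(-4913392028241345 - 361965835061600*I)/52561960 ≈ 0.049089 - 1.3345*I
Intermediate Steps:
B(j) = √j*(-24 + j)/(1895 + j) (B(j) = ((j - 24)/(j + 1895))*√j = ((-24 + j)/(1895 + j))*√j = √j*(-24 + j)/(1895 + j))
√(B(O(-25)) - 3999063/2248640) = √(√(-25)*(-24 - 25)/(1895 - 25) - 3999063/2248640) = √((5*I)*(-49)/1870 - 3999063*1/2248640) = √((5*I)*(1/1870)*(-49) - 3999063/2248640) = √(-49*I/374 - 3999063/2248640) = √(-3999063/2248640 - 49*I/374)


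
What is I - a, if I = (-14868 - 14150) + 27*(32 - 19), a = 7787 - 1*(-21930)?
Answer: -58384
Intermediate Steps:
a = 29717 (a = 7787 + 21930 = 29717)
I = -28667 (I = -29018 + 27*13 = -29018 + 351 = -28667)
I - a = -28667 - 1*29717 = -28667 - 29717 = -58384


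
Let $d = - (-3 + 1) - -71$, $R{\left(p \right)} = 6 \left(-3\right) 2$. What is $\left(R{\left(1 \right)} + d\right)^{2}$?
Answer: $1369$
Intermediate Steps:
$R{\left(p \right)} = -36$ ($R{\left(p \right)} = \left(-18\right) 2 = -36$)
$d = 73$ ($d = \left(-1\right) \left(-2\right) + 71 = 2 + 71 = 73$)
$\left(R{\left(1 \right)} + d\right)^{2} = \left(-36 + 73\right)^{2} = 37^{2} = 1369$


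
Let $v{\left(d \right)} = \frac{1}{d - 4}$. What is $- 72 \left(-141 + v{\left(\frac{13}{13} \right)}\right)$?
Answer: $10176$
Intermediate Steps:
$v{\left(d \right)} = \frac{1}{-4 + d}$
$- 72 \left(-141 + v{\left(\frac{13}{13} \right)}\right) = - 72 \left(-141 + \frac{1}{-4 + \frac{13}{13}}\right) = - 72 \left(-141 + \frac{1}{-4 + 13 \cdot \frac{1}{13}}\right) = - 72 \left(-141 + \frac{1}{-4 + 1}\right) = - 72 \left(-141 + \frac{1}{-3}\right) = - 72 \left(-141 - \frac{1}{3}\right) = \left(-72\right) \left(- \frac{424}{3}\right) = 10176$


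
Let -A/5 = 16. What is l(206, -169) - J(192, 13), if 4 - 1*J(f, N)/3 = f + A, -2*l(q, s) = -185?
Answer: 833/2 ≈ 416.50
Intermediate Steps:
A = -80 (A = -5*16 = -80)
l(q, s) = 185/2 (l(q, s) = -½*(-185) = 185/2)
J(f, N) = 252 - 3*f (J(f, N) = 12 - 3*(f - 80) = 12 - 3*(-80 + f) = 12 + (240 - 3*f) = 252 - 3*f)
l(206, -169) - J(192, 13) = 185/2 - (252 - 3*192) = 185/2 - (252 - 576) = 185/2 - 1*(-324) = 185/2 + 324 = 833/2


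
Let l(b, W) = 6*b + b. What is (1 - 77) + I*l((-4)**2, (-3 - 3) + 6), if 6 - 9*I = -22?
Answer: 2452/9 ≈ 272.44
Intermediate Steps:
I = 28/9 (I = 2/3 - 1/9*(-22) = 2/3 + 22/9 = 28/9 ≈ 3.1111)
l(b, W) = 7*b
(1 - 77) + I*l((-4)**2, (-3 - 3) + 6) = (1 - 77) + 28*(7*(-4)**2)/9 = -76 + 28*(7*16)/9 = -76 + (28/9)*112 = -76 + 3136/9 = 2452/9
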